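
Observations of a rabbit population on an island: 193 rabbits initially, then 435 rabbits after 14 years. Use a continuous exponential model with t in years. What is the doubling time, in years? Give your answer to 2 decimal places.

r = ln(435/193) / 14 = ln(2.25389) / 14 ≈ 0.058047 per year
doubling time = ln 2 / |r| = 0.69315 / 0.058047

doubling time ≈ 11.94 years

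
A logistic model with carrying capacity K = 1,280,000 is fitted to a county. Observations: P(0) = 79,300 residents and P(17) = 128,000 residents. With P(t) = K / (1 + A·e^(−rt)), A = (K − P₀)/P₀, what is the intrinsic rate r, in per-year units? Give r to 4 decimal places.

A = (1280000 − 79300)/79300 = 15.14124
128000 = 1280000/(1 + 15.14124·e^(−r·17)) → e^(−17r) = (10 − 1)/15.14124 = 0.594403
r = −ln(0.594403)/17 = 0.5202/17

r ≈ 0.0306 per year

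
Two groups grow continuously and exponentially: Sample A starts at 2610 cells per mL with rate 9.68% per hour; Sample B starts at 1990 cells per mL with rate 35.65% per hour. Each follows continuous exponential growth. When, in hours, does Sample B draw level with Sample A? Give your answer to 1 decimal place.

2610·e^(0.0968t) = 1990·e^(0.3565t)
2610/1990 = e^((0.3565 − 0.0968)t) → ln(1.31156) = 0.2597·t
t = 0.27122 / 0.2597

t ≈ 1.0 hours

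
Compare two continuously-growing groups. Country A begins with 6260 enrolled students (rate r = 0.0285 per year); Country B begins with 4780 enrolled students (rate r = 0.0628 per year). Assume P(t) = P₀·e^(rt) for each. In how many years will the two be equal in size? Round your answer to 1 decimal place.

t ≈ 7.9 years

6260·e^(0.0285t) = 4780·e^(0.0628t)
6260/4780 = e^((0.0628 − 0.0285)t) → ln(1.30962) = 0.0343·t
t = 0.26974 / 0.0343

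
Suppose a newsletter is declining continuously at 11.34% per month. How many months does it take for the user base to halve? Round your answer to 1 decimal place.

half-life = ln(2) / |r| = 0.69315 / 0.1134

half-life ≈ 6.1 months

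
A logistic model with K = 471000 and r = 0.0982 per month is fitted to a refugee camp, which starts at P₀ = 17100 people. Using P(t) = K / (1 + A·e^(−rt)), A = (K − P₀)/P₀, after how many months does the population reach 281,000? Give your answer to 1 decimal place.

A = (471000 − 17100)/17100 = 26.54386
281000 = 471000/(1 + 26.54386·e^(−0.0982t)) → 1 + 26.54386·e^(−0.0982t) = 1.67616
e^(−0.0982t) = 0.025473 → t = ln(39.25697)/0.0982 = 3.67013/0.0982

t ≈ 37.4 months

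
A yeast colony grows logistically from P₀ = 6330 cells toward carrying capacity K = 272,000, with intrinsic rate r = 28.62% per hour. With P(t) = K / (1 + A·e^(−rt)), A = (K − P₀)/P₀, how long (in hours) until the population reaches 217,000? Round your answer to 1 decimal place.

t ≈ 17.9 hours

A = (272000 − 6330)/6330 = 41.96998
217000 = 272000/(1 + 41.96998·e^(−0.2862t)) → 1 + 41.96998·e^(−0.2862t) = 1.25346
e^(−0.2862t) = 0.006039 → t = ln(165.59066)/0.2862 = 5.10952/0.2862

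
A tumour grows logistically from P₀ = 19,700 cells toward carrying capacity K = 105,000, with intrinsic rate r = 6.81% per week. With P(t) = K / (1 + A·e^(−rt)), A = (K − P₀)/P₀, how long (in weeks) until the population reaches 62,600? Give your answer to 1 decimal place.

t ≈ 27.2 weeks

A = (105000 − 19700)/19700 = 4.32995
62600 = 105000/(1 + 4.32995·e^(−0.0681t)) → 1 + 4.32995·e^(−0.0681t) = 1.67732
e^(−0.0681t) = 0.156426 → t = ln(6.3928)/0.0681 = 1.85517/0.0681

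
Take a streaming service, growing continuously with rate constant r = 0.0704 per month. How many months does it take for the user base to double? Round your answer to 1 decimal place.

doubling time ≈ 9.8 months

doubling time = ln(2) / |r| = 0.69315 / 0.0704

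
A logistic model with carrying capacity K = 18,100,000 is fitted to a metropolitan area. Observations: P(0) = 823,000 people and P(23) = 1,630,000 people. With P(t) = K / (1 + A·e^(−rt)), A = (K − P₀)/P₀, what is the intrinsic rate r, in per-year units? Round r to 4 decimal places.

A = (18100000 − 823000)/823000 = 20.99271
1630000 = 18100000/(1 + 20.99271·e^(−r·23)) → e^(−23r) = (11.10429 − 1)/20.99271 = 0.481324
r = −ln(0.481324)/23 = 0.73121/23

r ≈ 0.0318 per year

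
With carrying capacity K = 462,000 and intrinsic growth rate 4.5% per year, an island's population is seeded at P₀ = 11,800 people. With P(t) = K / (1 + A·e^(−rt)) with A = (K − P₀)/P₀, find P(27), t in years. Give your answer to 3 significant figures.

A = (462000 − 11800)/11800 = 38.15254
P(27) = 462000 / (1 + 38.15254·e^(−0.045·27)) = 462000 / (1 + 38.15254·0.29671)
= 462000 / 12.32024 ≈ 37499.27

≈ 37,500 people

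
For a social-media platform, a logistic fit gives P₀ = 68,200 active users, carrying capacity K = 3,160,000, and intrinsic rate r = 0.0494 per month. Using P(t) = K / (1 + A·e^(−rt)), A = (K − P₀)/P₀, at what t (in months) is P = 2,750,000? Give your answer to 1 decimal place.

t ≈ 115.7 months

A = (3160000 − 68200)/68200 = 45.33431
2750000 = 3160000/(1 + 45.33431·e^(−0.0494t)) → 1 + 45.33431·e^(−0.0494t) = 1.14909
e^(−0.0494t) = 0.003289 → t = ln(304.0716)/0.0494 = 5.71726/0.0494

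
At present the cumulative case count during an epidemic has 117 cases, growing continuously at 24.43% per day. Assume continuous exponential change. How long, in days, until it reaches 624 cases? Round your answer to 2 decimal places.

t ≈ 6.85 days

624 = 117 · e^(0.2443·t)
t = ln(624/117) / 0.2443 = ln(5.33333) / 0.2443 = 1.67398 / 0.2443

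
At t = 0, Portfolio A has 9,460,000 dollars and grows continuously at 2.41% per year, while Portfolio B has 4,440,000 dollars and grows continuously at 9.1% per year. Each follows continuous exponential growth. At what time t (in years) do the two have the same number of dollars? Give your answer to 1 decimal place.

9460000·e^(0.0241t) = 4440000·e^(0.091t)
9460000/4440000 = e^((0.091 − 0.0241)t) → ln(2.13063) = 0.0669·t
t = 0.75642 / 0.0669

t ≈ 11.3 years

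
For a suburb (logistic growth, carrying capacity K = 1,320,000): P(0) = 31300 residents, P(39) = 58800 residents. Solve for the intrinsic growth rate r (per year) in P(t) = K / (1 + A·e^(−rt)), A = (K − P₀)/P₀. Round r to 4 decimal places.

A = (1320000 − 31300)/31300 = 41.17252
58800 = 1320000/(1 + 41.17252·e^(−r·39)) → e^(−39r) = (22.44898 − 1)/41.17252 = 0.520954
r = −ln(0.520954)/39 = 0.65209/39

r ≈ 0.0167 per year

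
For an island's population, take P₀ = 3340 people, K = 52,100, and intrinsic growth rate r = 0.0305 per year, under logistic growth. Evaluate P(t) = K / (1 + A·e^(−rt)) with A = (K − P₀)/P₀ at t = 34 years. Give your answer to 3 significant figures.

A = (52100 − 3340)/3340 = 14.5988
P(34) = 52100 / (1 + 14.5988·e^(−0.0305·34)) = 52100 / (1 + 14.5988·0.354517)
= 52100 / 6.17552 ≈ 8436.54

≈ 8,440 people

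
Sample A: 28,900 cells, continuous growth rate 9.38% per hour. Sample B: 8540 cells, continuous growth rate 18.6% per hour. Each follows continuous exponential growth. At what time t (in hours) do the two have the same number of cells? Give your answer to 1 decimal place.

t ≈ 13.2 hours

28900·e^(0.0938t) = 8540·e^(0.186t)
28900/8540 = e^((0.186 − 0.0938)t) → ln(3.38407) = 0.0922·t
t = 1.21908 / 0.0922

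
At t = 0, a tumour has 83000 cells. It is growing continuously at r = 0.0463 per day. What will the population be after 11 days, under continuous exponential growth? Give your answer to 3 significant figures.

≈ 138,000 cells

P(11) = 83000 · e^(0.0463·11) = 83000 · e^(0.5093)
= 83000 · 1.66413 ≈ 138122.45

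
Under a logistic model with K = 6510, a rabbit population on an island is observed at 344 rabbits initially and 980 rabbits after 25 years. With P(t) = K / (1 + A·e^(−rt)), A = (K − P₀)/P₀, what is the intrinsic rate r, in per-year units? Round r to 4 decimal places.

A = (6510 − 344)/344 = 17.92442
980 = 6510/(1 + 17.92442·e^(−r·25)) → e^(−25r) = (6.64286 − 1)/17.92442 = 0.314814
r = −ln(0.314814)/25 = 1.15577/25

r ≈ 0.0462 per year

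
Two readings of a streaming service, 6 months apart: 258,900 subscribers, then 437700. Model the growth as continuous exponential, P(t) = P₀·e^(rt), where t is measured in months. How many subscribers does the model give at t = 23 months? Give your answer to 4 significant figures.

≈ 1,938,000 subscribers

r = ln(437700/258900) / 6 ≈ 0.087515 per month
P(23) = 258900 · e^(0.087515·23) = 258900 · 7.48463 ≈ 1937771.75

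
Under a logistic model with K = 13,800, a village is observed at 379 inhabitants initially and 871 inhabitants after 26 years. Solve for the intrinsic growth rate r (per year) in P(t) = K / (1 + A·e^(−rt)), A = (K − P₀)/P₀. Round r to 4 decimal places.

r ≈ 0.0334 per year

A = (13800 − 379)/379 = 35.41161
871 = 13800/(1 + 35.41161·e^(−r·26)) → e^(−26r) = (15.84386 − 1)/35.41161 = 0.419181
r = −ln(0.419181)/26 = 0.86945/26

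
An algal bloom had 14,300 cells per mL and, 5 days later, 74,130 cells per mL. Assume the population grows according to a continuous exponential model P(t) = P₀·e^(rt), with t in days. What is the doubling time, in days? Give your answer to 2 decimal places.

r = ln(74130/14300) / 5 = ln(5.18392) / 5 ≈ 0.329112 per day
doubling time = ln 2 / |r| = 0.69315 / 0.329112

doubling time ≈ 2.11 days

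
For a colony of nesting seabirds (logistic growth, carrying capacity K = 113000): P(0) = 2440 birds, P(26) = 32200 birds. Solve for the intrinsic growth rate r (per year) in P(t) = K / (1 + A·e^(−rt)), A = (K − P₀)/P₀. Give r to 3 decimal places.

A = (113000 − 2440)/2440 = 45.31148
32200 = 113000/(1 + 45.31148·e^(−r·26)) → e^(−26r) = (3.50932 − 1)/45.31148 = 0.055379
r = −ln(0.055379)/26 = 2.89355/26

r ≈ 0.111 per year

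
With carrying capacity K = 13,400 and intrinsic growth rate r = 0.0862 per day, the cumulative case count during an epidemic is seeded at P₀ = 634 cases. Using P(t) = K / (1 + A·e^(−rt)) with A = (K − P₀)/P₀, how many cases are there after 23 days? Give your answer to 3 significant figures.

≈ 3,550 cases

A = (13400 − 634)/634 = 20.13565
P(23) = 13400 / (1 + 20.13565·e^(−0.0862·23)) = 13400 / (1 + 20.13565·0.137711)
= 13400 / 3.77289 ≈ 3551.65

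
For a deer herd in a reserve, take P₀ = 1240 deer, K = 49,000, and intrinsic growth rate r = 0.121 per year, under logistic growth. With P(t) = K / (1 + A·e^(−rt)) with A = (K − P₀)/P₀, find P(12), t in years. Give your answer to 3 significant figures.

≈ 4,890 deer

A = (49000 − 1240)/1240 = 38.51613
P(12) = 49000 / (1 + 38.51613·e^(−0.121·12)) = 49000 / (1 + 38.51613·0.234102)
= 49000 / 10.01669 ≈ 4891.84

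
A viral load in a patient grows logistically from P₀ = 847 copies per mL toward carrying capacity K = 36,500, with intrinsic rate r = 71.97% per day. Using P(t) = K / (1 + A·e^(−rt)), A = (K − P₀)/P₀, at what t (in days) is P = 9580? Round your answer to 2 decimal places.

t ≈ 3.76 days

A = (36500 − 847)/847 = 42.09327
9580 = 36500/(1 + 42.09327·e^(−0.7197t)) → 1 + 42.09327·e^(−0.7197t) = 3.81002
e^(−0.7197t) = 0.066757 → t = ln(14.9797)/0.7197 = 2.7067/0.7197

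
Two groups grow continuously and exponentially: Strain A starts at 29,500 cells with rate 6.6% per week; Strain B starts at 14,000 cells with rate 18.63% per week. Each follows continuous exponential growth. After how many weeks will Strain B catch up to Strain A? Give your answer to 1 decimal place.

29500·e^(0.066t) = 14000·e^(0.1863t)
29500/14000 = e^((0.1863 − 0.066)t) → ln(2.10714) = 0.1203·t
t = 0.74533 / 0.1203

t ≈ 6.2 weeks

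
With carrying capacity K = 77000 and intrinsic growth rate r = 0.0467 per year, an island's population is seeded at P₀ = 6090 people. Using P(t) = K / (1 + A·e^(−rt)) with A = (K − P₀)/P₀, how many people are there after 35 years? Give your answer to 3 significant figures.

A = (77000 − 6090)/6090 = 11.64368
P(35) = 77000 / (1 + 11.64368·e^(−0.0467·35)) = 77000 / (1 + 11.64368·0.19505)
= 77000 / 3.2711 ≈ 23539.5

≈ 23,500 people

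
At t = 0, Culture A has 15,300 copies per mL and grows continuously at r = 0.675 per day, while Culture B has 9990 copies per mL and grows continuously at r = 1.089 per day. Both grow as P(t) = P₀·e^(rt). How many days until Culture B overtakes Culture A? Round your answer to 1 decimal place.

15300·e^(0.675t) = 9990·e^(1.089t)
15300/9990 = e^((1.089 − 0.675)t) → ln(1.53153) = 0.414·t
t = 0.42627 / 0.414

t ≈ 1.0 days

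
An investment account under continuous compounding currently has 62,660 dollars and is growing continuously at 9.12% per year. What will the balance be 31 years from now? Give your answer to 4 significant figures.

P(31) = 62660 · e^(0.0912·31) = 62660 · e^(2.8272)
= 62660 · 16.89808 ≈ 1058833.69

≈ 1,059,000 dollars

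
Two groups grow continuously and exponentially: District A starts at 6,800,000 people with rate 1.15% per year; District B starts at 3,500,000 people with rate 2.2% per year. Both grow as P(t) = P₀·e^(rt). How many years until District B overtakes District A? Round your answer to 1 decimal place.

t ≈ 63.3 years

6800000·e^(0.0115t) = 3500000·e^(0.022t)
6800000/3500000 = e^((0.022 − 0.0115)t) → ln(1.94286) = 0.0105·t
t = 0.66416 / 0.0105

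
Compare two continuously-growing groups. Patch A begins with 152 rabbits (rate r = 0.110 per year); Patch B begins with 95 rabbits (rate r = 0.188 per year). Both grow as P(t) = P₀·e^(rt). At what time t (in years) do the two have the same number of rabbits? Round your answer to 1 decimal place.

t ≈ 6.0 years

152·e^(0.11t) = 95·e^(0.188t)
152/95 = e^((0.188 − 0.11)t) → ln(1.6) = 0.078·t
t = 0.47 / 0.078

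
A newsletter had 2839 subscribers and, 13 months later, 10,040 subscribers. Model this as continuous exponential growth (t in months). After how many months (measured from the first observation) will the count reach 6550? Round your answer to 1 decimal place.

r = ln(10040/2839) / 13 ≈ 0.097163 per month
t = ln(6550/2839) / r = 0.83601 / 0.097163 ≈ 8.604

t ≈ 8.6 months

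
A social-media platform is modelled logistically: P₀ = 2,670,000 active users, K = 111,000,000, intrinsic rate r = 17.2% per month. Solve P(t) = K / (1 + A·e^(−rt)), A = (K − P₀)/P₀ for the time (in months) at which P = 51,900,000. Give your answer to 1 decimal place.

t ≈ 20.8 months

A = (111000000 − 2670000)/2670000 = 40.57303
51900000 = 111000000/(1 + 40.57303·e^(−0.172t)) → 1 + 40.57303·e^(−0.172t) = 2.13873
e^(−0.172t) = 0.028066 → t = ln(35.63013)/0.172 = 3.57319/0.172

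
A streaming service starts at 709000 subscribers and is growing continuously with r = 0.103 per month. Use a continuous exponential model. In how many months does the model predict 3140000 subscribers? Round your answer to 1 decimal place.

t ≈ 14.4 months

3140000 = 709000 · e^(0.103·t)
t = ln(3140000/709000) / 0.103 = ln(4.42877) / 0.103 = 1.48812 / 0.103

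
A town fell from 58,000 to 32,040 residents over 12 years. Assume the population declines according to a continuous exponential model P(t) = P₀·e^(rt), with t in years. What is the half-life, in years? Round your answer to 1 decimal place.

half-life ≈ 14.0 years

r = ln(32040/58000) / 12 = ln(0.55241) / 12 ≈ -0.049455 per year
half-life = ln 2 / |r| = 0.69315 / 0.049455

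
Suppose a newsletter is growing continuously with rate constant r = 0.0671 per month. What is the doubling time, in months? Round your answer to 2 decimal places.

doubling time ≈ 10.33 months

doubling time = ln(2) / |r| = 0.69315 / 0.0671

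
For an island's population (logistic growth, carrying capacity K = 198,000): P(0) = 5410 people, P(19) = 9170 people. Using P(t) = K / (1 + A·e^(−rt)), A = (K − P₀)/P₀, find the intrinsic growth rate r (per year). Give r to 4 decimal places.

A = (198000 − 5410)/5410 = 35.59889
9170 = 198000/(1 + 35.59889·e^(−r·19)) → e^(−19r) = (21.59215 − 1)/35.59889 = 0.578449
r = −ln(0.578449)/19 = 0.5474/19

r ≈ 0.0288 per year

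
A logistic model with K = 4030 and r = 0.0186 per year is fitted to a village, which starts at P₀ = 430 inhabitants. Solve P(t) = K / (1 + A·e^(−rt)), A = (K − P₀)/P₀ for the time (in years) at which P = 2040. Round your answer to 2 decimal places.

A = (4030 − 430)/430 = 8.37209
2040 = 4030/(1 + 8.37209·e^(−0.0186t)) → 1 + 8.37209·e^(−0.0186t) = 1.97549
e^(−0.0186t) = 0.116517 → t = ln(8.58245)/0.0186 = 2.14972/0.0186

t ≈ 115.58 years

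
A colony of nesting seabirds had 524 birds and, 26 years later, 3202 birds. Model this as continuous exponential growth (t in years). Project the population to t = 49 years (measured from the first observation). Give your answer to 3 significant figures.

r = ln(3202/524) / 26 ≈ 0.069617 per year
P(49) = 524 · e^(0.069617·49) = 524 · 30.30242 ≈ 15878.47

≈ 15,900 birds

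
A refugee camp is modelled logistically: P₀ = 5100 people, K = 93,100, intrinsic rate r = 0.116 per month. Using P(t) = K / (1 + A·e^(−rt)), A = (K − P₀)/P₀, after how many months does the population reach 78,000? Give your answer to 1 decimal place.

A = (93100 − 5100)/5100 = 17.2549
78000 = 93100/(1 + 17.2549·e^(−0.116t)) → 1 + 17.2549·e^(−0.116t) = 1.19359
e^(−0.116t) = 0.011219 → t = ln(89.13128)/0.116 = 4.49011/0.116

t ≈ 38.7 months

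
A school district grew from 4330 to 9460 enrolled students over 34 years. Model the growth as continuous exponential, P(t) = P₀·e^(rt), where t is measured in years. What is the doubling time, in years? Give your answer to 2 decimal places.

r = ln(9460/4330) / 34 = ln(2.18476) / 34 ≈ 0.022985 per year
doubling time = ln 2 / |r| = 0.69315 / 0.022985

doubling time ≈ 30.16 years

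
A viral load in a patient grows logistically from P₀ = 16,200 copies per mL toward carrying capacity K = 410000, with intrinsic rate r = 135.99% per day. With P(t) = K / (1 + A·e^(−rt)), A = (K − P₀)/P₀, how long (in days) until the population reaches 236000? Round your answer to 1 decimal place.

t ≈ 2.6 days

A = (410000 − 16200)/16200 = 24.30864
236000 = 410000/(1 + 24.30864·e^(−1.3599t)) → 1 + 24.30864·e^(−1.3599t) = 1.73729
e^(−1.3599t) = 0.03033 → t = ln(32.97034)/1.3599 = 3.49561/1.3599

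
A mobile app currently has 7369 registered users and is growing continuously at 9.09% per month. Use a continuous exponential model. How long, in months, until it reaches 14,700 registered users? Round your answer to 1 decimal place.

t ≈ 7.6 months

14700 = 7369 · e^(0.0909·t)
t = ln(14700/7369) / 0.0909 = ln(1.99484) / 0.0909 = 0.69057 / 0.0909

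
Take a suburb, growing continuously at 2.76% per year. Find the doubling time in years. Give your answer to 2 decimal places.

doubling time = ln(2) / |r| = 0.69315 / 0.0276

doubling time ≈ 25.11 years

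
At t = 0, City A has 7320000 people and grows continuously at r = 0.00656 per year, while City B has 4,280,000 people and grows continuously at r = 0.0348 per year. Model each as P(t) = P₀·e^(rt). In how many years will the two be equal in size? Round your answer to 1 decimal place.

t ≈ 19.0 years

7320000·e^(0.00656t) = 4280000·e^(0.0348t)
7320000/4280000 = e^((0.0348 − 0.00656)t) → ln(1.71028) = 0.02824·t
t = 0.53666 / 0.02824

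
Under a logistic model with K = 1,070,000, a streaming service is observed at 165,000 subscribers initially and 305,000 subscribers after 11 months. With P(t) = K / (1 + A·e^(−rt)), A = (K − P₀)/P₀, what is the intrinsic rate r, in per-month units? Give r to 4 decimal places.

A = (1070000 − 165000)/165000 = 5.48485
305000 = 1070000/(1 + 5.48485·e^(−r·11)) → e^(−11r) = (3.5082 − 1)/5.48485 = 0.457296
r = −ln(0.457296)/11 = 0.78243/11

r ≈ 0.0711 per month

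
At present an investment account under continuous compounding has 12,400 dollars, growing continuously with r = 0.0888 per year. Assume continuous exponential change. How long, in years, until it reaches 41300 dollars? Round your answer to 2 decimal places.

41300 = 12400 · e^(0.0888·t)
t = ln(41300/12400) / 0.0888 = ln(3.33065) / 0.0888 = 1.20317 / 0.0888

t ≈ 13.55 years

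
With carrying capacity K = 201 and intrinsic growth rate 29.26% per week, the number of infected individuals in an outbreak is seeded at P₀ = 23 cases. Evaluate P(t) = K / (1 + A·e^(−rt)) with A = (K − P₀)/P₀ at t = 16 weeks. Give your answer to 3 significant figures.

A = (201 − 23)/23 = 7.73913
P(16) = 201 / (1 + 7.73913·e^(−0.2926·16)) = 201 / (1 + 7.73913·0.009264)
= 201 / 1.0717 ≈ 187.55

≈ 188 cases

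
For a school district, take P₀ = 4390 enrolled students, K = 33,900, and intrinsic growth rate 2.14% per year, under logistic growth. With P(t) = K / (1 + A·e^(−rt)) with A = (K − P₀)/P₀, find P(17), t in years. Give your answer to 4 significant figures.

A = (33900 − 4390)/4390 = 6.7221
P(17) = 33900 / (1 + 6.7221·e^(−0.0214·17)) = 33900 / (1 + 6.7221·0.69503)
= 33900 / 5.67206 ≈ 5976.67

≈ 5,977 enrolled students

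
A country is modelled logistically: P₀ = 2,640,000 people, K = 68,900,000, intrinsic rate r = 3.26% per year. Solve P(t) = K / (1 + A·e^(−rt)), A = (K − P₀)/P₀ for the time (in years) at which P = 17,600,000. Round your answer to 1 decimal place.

t ≈ 66.0 years

A = (68900000 − 2640000)/2640000 = 25.09848
17600000 = 68900000/(1 + 25.09848·e^(−0.0326t)) → 1 + 25.09848·e^(−0.0326t) = 3.91477
e^(−0.0326t) = 0.116133 → t = ln(8.61079)/0.0326 = 2.15302/0.0326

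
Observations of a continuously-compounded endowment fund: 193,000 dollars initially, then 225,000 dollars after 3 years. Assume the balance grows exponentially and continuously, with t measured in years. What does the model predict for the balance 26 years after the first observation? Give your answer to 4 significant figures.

≈ 729,400 dollars

r = ln(225000/193000) / 3 ≈ 0.051137 per year
P(26) = 193000 · e^(0.051137·26) = 193000 · 3.77936 ≈ 729416.84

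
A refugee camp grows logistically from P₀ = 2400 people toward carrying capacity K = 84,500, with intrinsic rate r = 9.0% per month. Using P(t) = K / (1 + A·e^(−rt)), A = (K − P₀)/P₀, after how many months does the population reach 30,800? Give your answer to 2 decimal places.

t ≈ 33.07 months

A = (84500 − 2400)/2400 = 34.20833
30800 = 84500/(1 + 34.20833·e^(−0.09t)) → 1 + 34.20833·e^(−0.09t) = 2.74351
e^(−0.09t) = 0.050967 → t = ln(19.62042)/0.09 = 2.97657/0.09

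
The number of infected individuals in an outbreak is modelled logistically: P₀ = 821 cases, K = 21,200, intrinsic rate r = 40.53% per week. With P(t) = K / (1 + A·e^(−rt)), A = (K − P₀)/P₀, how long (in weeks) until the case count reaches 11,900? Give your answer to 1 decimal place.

t ≈ 8.5 weeks

A = (21200 − 821)/821 = 24.82217
11900 = 21200/(1 + 24.82217·e^(−0.4053t)) → 1 + 24.82217·e^(−0.4053t) = 1.78151
e^(−0.4053t) = 0.031484 → t = ln(31.7617)/0.4053 = 3.45826/0.4053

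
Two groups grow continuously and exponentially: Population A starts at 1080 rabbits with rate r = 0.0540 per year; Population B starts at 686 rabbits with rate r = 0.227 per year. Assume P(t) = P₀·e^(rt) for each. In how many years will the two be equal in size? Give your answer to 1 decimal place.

1080·e^(0.054t) = 686·e^(0.227t)
1080/686 = e^((0.227 − 0.054)t) → ln(1.57434) = 0.173·t
t = 0.45384 / 0.173

t ≈ 2.6 years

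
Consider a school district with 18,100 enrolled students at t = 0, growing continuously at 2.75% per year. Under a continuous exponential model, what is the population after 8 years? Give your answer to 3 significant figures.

≈ 22,600 enrolled students

P(8) = 18100 · e^(0.0275·8) = 18100 · e^(0.22)
= 18100 · 1.24608 ≈ 22553.99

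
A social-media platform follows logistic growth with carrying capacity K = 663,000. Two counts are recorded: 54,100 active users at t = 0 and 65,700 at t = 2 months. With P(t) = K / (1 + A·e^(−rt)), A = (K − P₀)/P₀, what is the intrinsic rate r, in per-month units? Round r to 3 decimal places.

A = (663000 − 54100)/54100 = 11.25508
65700 = 663000/(1 + 11.25508·e^(−r·2)) → e^(−2r) = (10.09132 − 1)/11.25508 = 0.807753
r = −ln(0.807753)/2 = 0.2135/2

r ≈ 0.107 per month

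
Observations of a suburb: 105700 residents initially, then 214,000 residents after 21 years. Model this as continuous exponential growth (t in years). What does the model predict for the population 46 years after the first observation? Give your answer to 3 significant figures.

≈ 496,000 residents

r = ln(214000/105700) / 21 ≈ 0.033589 per year
P(46) = 105700 · e^(0.033589·46) = 105700 · 4.68843 ≈ 495567.49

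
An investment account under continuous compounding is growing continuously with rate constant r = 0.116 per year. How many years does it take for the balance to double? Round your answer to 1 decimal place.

doubling time ≈ 6.0 years

doubling time = ln(2) / |r| = 0.69315 / 0.116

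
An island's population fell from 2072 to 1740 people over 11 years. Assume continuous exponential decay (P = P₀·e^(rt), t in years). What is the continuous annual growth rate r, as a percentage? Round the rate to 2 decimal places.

r ≈ -1.59% per year

1740 = 2072 · e^(r·11)
e^(11r) = 1740/2072 = 0.83977
r = ln(0.83977) / 11 = -0.17463 / 11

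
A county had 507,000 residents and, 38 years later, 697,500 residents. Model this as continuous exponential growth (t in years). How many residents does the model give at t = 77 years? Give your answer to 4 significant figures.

r = ln(697500/507000) / 38 ≈ 0.008395 per year
P(77) = 507000 · e^(0.008395·77) = 507000 · 1.90861 ≈ 967667.5

≈ 967,700 residents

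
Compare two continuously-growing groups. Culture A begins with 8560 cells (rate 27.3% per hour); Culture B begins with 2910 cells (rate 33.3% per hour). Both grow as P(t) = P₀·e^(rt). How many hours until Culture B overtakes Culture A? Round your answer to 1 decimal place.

t ≈ 18.0 hours

8560·e^(0.273t) = 2910·e^(0.333t)
8560/2910 = e^((0.333 − 0.273)t) → ln(2.94158) = 0.06·t
t = 1.07895 / 0.06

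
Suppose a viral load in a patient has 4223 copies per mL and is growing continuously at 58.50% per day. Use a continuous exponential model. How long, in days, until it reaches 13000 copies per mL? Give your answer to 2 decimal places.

t ≈ 1.92 days

13000 = 4223 · e^(0.585·t)
t = ln(13000/4223) / 0.585 = ln(3.07838) / 0.585 = 1.1244 / 0.585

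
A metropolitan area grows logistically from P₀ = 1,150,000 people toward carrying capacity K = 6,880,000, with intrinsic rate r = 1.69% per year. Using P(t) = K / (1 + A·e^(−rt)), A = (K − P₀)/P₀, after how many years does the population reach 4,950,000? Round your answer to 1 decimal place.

t ≈ 150.8 years

A = (6880000 − 1150000)/1150000 = 4.98261
4950000 = 6880000/(1 + 4.98261·e^(−0.0169t)) → 1 + 4.98261·e^(−0.0169t) = 1.3899
e^(−0.0169t) = 0.078252 → t = ln(12.77923)/0.0169 = 2.54782/0.0169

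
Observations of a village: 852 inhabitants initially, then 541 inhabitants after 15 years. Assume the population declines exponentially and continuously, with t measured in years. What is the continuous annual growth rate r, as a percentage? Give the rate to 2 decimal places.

541 = 852 · e^(r·15)
e^(15r) = 541/852 = 0.63498
r = ln(0.63498) / 15 = -0.45417 / 15

r ≈ -3.03% per year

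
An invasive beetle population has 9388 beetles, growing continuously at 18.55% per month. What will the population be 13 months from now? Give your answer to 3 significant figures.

P(13) = 9388 · e^(0.1855·13) = 9388 · e^(2.4115)
= 9388 · 11.15067 ≈ 104682.53

≈ 105,000 beetles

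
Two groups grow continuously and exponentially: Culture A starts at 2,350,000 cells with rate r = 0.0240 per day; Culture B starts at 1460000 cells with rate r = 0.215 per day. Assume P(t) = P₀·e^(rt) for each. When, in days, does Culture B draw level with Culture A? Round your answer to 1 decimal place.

t ≈ 2.5 days

2350000·e^(0.024t) = 1460000·e^(0.215t)
2350000/1460000 = e^((0.215 − 0.024)t) → ln(1.60959) = 0.191·t
t = 0.47598 / 0.191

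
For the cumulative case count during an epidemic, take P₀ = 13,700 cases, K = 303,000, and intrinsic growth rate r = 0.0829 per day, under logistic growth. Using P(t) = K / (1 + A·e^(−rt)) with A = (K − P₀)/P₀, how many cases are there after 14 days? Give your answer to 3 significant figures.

≈ 39,800 cases

A = (303000 − 13700)/13700 = 21.11679
P(14) = 303000 / (1 + 21.11679·e^(−0.0829·14)) = 303000 / (1 + 21.11679·0.313298)
= 303000 / 7.61585 ≈ 39785.44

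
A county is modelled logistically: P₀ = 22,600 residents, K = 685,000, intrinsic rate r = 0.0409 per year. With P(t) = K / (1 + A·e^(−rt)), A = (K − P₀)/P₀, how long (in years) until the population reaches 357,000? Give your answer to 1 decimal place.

t ≈ 84.7 years

A = (685000 − 22600)/22600 = 29.30973
357000 = 685000/(1 + 29.30973·e^(−0.0409t)) → 1 + 29.30973·e^(−0.0409t) = 1.91877
e^(−0.0409t) = 0.031347 → t = ln(31.90114)/0.0409 = 3.46264/0.0409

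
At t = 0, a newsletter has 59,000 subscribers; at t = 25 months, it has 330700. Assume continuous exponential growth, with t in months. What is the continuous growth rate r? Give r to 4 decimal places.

330700 = 59000 · e^(r·25)
e^(25r) = 330700/59000 = 5.60508
r = ln(5.60508) / 25 = 1.72367 / 25

r ≈ 0.0689 per month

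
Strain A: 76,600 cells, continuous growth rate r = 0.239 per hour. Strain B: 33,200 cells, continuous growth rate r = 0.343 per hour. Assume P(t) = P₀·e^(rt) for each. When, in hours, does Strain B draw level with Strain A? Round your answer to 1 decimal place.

76600·e^(0.239t) = 33200·e^(0.343t)
76600/33200 = e^((0.343 − 0.239)t) → ln(2.30723) = 0.104·t
t = 0.83605 / 0.104

t ≈ 8.0 hours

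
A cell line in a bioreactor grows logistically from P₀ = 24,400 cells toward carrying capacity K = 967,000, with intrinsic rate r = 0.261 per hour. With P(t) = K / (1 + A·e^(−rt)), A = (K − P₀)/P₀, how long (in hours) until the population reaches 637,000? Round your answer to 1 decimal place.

t ≈ 16.5 hours

A = (967000 − 24400)/24400 = 38.63115
637000 = 967000/(1 + 38.63115·e^(−0.261t)) → 1 + 38.63115·e^(−0.261t) = 1.51805
e^(−0.261t) = 0.01341 → t = ln(74.56982)/0.261 = 4.31174/0.261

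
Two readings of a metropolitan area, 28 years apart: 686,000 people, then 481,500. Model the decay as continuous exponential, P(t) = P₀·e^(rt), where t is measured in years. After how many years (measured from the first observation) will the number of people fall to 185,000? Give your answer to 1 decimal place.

r = ln(481500/686000) / 28 ≈ -0.012642 per year
t = ln(185000/686000) / r = -1.31052 / -0.012642 ≈ 103.665

t ≈ 103.7 years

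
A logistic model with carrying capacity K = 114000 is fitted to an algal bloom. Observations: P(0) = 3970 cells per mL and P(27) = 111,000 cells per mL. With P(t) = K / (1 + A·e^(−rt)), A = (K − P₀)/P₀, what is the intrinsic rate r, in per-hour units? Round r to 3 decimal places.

A = (114000 − 3970)/3970 = 27.71537
111000 = 114000/(1 + 27.71537·e^(−r·27)) → e^(−27r) = (1.02703 − 1)/27.71537 = 0.000975
r = −ln(0.000975)/27 = 6.9329/27

r ≈ 0.257 per hour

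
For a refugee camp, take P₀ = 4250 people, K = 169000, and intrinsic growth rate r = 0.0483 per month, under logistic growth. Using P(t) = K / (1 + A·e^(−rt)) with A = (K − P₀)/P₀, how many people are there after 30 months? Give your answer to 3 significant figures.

A = (169000 − 4250)/4250 = 38.76471
P(30) = 169000 / (1 + 38.76471·e^(−0.0483·30)) = 169000 / (1 + 38.76471·0.234805)
= 169000 / 10.10215 ≈ 16729.12

≈ 16,700 people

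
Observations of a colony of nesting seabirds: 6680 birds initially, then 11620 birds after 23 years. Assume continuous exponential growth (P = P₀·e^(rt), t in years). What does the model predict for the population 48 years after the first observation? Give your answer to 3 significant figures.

r = ln(11620/6680) / 23 ≈ 0.02407 per year
P(48) = 6680 · e^(0.02407·48) = 6680 · 3.17516 ≈ 21210.1

≈ 21,200 birds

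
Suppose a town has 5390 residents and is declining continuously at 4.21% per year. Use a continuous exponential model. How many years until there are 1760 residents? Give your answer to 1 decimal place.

1760 = 5390 · e^(-0.0421·t)
t = ln(1760/5390) / -0.0421 = ln(0.32653) / -0.0421 = -1.11923 / -0.0421

t ≈ 26.6 years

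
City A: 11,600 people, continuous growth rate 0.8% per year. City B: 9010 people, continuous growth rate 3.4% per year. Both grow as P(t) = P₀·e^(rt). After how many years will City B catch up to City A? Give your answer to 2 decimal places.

11600·e^(0.008t) = 9010·e^(0.034t)
11600/9010 = e^((0.034 − 0.008)t) → ln(1.28746) = 0.026·t
t = 0.25267 / 0.026

t ≈ 9.72 years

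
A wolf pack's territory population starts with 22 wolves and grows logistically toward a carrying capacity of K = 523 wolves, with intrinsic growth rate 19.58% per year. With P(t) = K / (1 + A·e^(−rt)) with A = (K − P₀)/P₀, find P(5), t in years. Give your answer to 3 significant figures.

A = (523 − 22)/22 = 22.77273
P(5) = 523 / (1 + 22.77273·e^(−0.1958·5)) = 523 / (1 + 22.77273·0.375687)
= 523 / 9.55541 ≈ 54.73

≈ 54.7 wolves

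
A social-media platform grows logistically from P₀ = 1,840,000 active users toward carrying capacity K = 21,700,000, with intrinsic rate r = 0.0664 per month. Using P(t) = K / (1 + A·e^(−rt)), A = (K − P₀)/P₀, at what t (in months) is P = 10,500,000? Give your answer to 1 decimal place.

t ≈ 34.9 months

A = (21700000 − 1840000)/1840000 = 10.79348
10500000 = 21700000/(1 + 10.79348·e^(−0.0664t)) → 1 + 10.79348·e^(−0.0664t) = 2.06667
e^(−0.0664t) = 0.098825 → t = ln(10.11889)/0.0664 = 2.3144/0.0664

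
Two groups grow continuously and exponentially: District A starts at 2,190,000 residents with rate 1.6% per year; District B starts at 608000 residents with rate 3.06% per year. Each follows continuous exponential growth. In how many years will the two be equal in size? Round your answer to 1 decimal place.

2190000·e^(0.016t) = 608000·e^(0.0306t)
2190000/608000 = e^((0.0306 − 0.016)t) → ln(3.60197) = 0.0146·t
t = 1.28148 / 0.0146

t ≈ 87.8 years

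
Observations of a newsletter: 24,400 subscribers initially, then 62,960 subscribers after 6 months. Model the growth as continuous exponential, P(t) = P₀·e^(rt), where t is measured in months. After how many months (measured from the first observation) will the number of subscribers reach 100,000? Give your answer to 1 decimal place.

t ≈ 8.9 months

r = ln(62960/24400) / 6 ≈ 0.157986 per month
t = ln(100000/24400) / r = 1.41059 / 0.157986 ≈ 8.929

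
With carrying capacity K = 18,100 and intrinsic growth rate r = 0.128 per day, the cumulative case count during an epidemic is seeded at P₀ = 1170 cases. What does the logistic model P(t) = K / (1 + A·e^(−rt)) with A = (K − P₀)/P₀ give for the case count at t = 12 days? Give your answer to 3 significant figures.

≈ 4,400 cases

A = (18100 − 1170)/1170 = 14.47009
P(12) = 18100 / (1 + 14.47009·e^(−0.128·12)) = 18100 / (1 + 14.47009·0.21524)
= 18100 / 4.11455 ≈ 4399.03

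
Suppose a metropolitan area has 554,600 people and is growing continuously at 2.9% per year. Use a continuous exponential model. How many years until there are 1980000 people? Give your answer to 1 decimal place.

t ≈ 43.9 years

1980000 = 554600 · e^(0.029·t)
t = ln(1980000/554600) / 0.029 = ln(3.57014) / 0.029 = 1.2726 / 0.029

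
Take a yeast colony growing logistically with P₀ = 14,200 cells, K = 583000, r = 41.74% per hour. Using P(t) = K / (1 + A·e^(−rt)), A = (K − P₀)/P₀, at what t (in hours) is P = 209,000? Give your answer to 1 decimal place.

t ≈ 7.4 hours

A = (583000 − 14200)/14200 = 40.05634
209000 = 583000/(1 + 40.05634·e^(−0.4174t)) → 1 + 40.05634·e^(−0.4174t) = 2.78947
e^(−0.4174t) = 0.044674 → t = ln(22.38442)/0.4174 = 3.10837/0.4174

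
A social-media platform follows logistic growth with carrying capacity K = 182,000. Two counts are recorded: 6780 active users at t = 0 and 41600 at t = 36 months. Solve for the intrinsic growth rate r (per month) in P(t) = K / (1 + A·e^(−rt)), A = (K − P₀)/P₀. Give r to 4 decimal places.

A = (182000 − 6780)/6780 = 25.84366
41600 = 182000/(1 + 25.84366·e^(−r·36)) → e^(−36r) = (4.375 − 1)/25.84366 = 0.130593
r = −ln(0.130593)/36 = 2.03567/36

r ≈ 0.0565 per month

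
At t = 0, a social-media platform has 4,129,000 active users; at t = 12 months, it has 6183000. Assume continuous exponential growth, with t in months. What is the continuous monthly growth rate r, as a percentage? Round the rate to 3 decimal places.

6183000 = 4129000 · e^(r·12)
e^(12r) = 6183000/4129000 = 1.49746
r = ln(1.49746) / 12 = 0.40377 / 12

r ≈ 3.365% per month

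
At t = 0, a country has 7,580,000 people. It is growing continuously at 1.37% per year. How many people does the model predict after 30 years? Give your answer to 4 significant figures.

≈ 11,430,000 people

P(30) = 7580000 · e^(0.0137·30) = 7580000 · e^(0.411)
= 7580000 · 1.50833 ≈ 11433106.2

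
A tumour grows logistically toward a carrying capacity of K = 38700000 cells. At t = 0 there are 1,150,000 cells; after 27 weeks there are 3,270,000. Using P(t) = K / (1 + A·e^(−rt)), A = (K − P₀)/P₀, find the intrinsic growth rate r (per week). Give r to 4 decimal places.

A = (38700000 − 1150000)/1150000 = 32.65217
3270000 = 38700000/(1 + 32.65217·e^(−r·27)) → e^(−27r) = (11.83486 − 1)/32.65217 = 0.331827
r = −ln(0.331827)/27 = 1.10314/27

r ≈ 0.0409 per week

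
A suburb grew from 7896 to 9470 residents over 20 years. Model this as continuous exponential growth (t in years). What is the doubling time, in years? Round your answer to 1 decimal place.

r = ln(9470/7896) / 20 = ln(1.19934) / 20 ≈ 0.009089 per year
doubling time = ln 2 / |r| = 0.69315 / 0.009089

doubling time ≈ 76.3 years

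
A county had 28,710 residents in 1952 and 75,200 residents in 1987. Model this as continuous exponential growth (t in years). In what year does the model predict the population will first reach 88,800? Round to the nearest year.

year 1993

r = ln(75200/28710) / 35 = 0.96291/35 ≈ 0.027512 per year
t = ln(88800/28710) / r = 1.12914/0.027512 ≈ 41.04 years after 1952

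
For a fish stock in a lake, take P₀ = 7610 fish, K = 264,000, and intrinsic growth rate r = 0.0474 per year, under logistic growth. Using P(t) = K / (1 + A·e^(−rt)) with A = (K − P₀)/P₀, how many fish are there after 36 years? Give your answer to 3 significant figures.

≈ 37,100 fish

A = (264000 − 7610)/7610 = 33.6912
P(36) = 264000 / (1 + 33.6912·e^(−0.0474·36)) = 264000 / (1 + 33.6912·0.181518)
= 264000 / 7.11556 ≈ 37101.78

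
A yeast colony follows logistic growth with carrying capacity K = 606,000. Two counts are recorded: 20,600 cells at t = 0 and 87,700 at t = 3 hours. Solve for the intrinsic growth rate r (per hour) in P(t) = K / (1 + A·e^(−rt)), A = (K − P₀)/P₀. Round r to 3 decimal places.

r ≈ 0.523 per hour

A = (606000 − 20600)/20600 = 28.41748
87700 = 606000/(1 + 28.41748·e^(−r·3)) → e^(−3r) = (6.90992 − 1)/28.41748 = 0.207968
r = −ln(0.207968)/3 = 1.57037/3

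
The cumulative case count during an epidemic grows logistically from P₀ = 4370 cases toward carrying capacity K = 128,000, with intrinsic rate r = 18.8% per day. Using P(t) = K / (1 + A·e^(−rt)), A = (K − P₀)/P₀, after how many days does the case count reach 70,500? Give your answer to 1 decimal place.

t ≈ 18.9 days

A = (128000 − 4370)/4370 = 28.29062
70500 = 128000/(1 + 28.29062·e^(−0.188t)) → 1 + 28.29062·e^(−0.188t) = 1.8156
e^(−0.188t) = 0.028829 → t = ln(34.68676)/0.188 = 3.54636/0.188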